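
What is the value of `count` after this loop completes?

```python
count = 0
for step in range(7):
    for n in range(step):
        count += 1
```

Triangle number: 0+1+2+...+6
`count` takes the values: 0 → 1 → 2 → 3 → 4 → 5 → 6 → 7 → 8 → 9 → 10 → 11 → 12 → 13 → 14 → 15 → 16 → 17 → 18 → 19 → 20 → 21

Answer: 21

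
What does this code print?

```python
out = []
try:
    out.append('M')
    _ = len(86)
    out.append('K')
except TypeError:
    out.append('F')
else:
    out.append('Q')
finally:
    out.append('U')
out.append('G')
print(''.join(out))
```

Execution trace: 'M' (try body) → 'F' (except TypeError) → 'U' (finally) → 'G' (after the try/except). Output: MFUG

Answer: MFUG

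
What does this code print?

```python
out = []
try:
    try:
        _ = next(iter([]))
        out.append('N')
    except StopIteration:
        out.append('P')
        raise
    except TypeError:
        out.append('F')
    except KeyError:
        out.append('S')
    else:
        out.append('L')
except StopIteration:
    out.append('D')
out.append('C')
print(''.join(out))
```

Execution trace: 'P' (inner except StopIteration) → 'D' (outer except StopIteration) → 'C' (after the try/except). Output: PDC

Answer: PDC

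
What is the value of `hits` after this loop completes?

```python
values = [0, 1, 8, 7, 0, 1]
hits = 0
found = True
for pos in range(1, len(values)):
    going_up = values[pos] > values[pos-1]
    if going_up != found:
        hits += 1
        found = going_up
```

Count direction changes in [0, 1, 8, 7, 0, 1]
`hits` takes the values: 0 → 1 → 2

Answer: 2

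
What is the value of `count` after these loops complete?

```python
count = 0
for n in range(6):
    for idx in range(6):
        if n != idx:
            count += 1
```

6² - 6 (exclude diagonal)
`count` takes the values: 0 → 1 → 2 → 3 → 4 → 5 → 6 → 7 → 8 → 9 → 10 → 11 → 12 → 13 → 14 → 15 → 16 → 17 → 18 → 19 → 20 → 21 → 22 → 23 → 24 → 25 → 26 → 27 → 28 → 29 → 30

Answer: 30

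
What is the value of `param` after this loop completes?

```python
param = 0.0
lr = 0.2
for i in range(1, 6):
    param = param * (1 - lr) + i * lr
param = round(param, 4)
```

Moving average with lr=0.2
`param` takes the values: 0.0 → 0.2 → 0.56 → 1.048 → 1.6384 → 2.31072 → 2.3107

Answer: 2.3107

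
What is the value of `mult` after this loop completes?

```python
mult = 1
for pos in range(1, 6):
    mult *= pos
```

5! = 120
`mult` takes the values: 1 → 2 → 6 → 24 → 120

Answer: 120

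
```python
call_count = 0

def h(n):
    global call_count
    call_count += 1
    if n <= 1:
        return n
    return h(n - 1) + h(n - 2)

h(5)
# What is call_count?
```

Calls(n) = 1 + Calls(n-1) + Calls(n-2); Calls(0)=Calls(1)=1. For n=5 this gives 15.

Answer: 15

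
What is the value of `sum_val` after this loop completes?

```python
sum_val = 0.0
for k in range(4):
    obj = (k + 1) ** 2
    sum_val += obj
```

Sum of squared losses 1² + 2² + ... + 4²
`sum_val` takes the values: 0.0 → 1.0 → 5.0 → 14.0 → 30.0

Answer: 30.0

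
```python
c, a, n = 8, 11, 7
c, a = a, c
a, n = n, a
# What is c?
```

Trace:
`c, a, n = 8, 11, 7` → c = 8; a = 11; n = 7
`c, a = a, c` → c = 11; a = 8
`a, n = n, a` → a = 7; n = 8
So c = 11

Answer: 11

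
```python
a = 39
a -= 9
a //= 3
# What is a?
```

Trace:
`a = 39` → a = 39
`a -= 9` → a = 30
`a //= 3` → a = 10
So a = 10

Answer: 10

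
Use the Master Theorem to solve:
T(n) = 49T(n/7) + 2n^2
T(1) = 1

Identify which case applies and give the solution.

a=49, b=7, f(n)=2n^2. log_7(49) = 2. Since c=2 = 2, Case 2 applies: T(n) = Θ(n^log_b(a) · log n) = O(n^2 log n).

Answer: O(n^2 log n) - Case 2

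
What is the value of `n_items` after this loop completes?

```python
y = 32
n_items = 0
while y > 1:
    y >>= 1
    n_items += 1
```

Count right shifts until 1
`n_items` takes the values: 0 → 1 → 2 → 3 → 4 → 5

Answer: 5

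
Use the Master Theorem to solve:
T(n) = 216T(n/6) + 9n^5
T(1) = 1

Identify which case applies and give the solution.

a=216, b=6, f(n)=9n^5. log_6(216) = 3. Since c=5 > 3 and the regularity condition holds (216(n/6)^5 = (216/6^5)n^5 with 216/6^5 < 1), Case 3 applies: T(n) = Θ(f(n)) = O(n^5).

Answer: O(n^5) - Case 3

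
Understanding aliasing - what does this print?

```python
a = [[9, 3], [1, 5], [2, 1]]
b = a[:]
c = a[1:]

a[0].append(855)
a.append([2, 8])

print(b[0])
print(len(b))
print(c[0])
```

Key concept: slice with nested mutation.
Step by step:
`a = [[9, 3], [1, 5], [2, 1]]` → a = [[9, 3], [1, 5], [2, 1]]
`b = a[:]` → b = [[9, 3], [1, 5], [2, 1]]
`c = a[1:]` → c = [[1, 5], [2, 1]]
`a[0].append(855)` → a = [[9, 3, 855], [1, 5], [2, 1]]; b = [[9, 3, 855], [1, 5], [2, 1]]
`a.append([2, 8])` → a = [[9, 3, 855], [1, 5], [2, 1], [2, 8]]
`print(b[0])` → prints [9, 3, 855]
`print(len(b))` → prints 3
`print(c[0])` → prints [1, 5]

Answer:
[9, 3, 855]
3
[1, 5]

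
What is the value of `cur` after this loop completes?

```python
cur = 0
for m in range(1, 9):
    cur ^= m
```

XOR of 1 to 8
`cur` takes the values: 0 → 1 → 3 → 0 → 4 → 1 → 7 → 0 → 8

Answer: 8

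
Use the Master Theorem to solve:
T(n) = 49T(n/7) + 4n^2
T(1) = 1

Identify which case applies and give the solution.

a=49, b=7, f(n)=4n^2. log_7(49) = 2. Since c=2 = 2, Case 2 applies: T(n) = Θ(n^log_b(a) · log n) = O(n^2 log n).

Answer: O(n^2 log n) - Case 2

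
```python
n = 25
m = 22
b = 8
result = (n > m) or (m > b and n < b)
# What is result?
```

Trace:
`n = 25` → n = 25
`m = 22` → m = 22
`b = 8` → b = 8
`result = (n > m) or (m > b and n < b)` → result = True
So result = True

Answer: True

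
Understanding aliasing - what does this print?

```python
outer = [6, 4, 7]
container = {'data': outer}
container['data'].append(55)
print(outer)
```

Key concept: dict holds reference to list.
Step by step:
`outer = [6, 4, 7]` → outer = [6, 4, 7]
`container = {'data': outer}` → container = {'data': [6, 4, 7]}
`container['data'].append(55)` → outer = [6, 4, 7, 55]; container = {'data': [6, 4, 7, 55]}
`print(outer)` → prints [6, 4, 7, 55]

Answer: [6, 4, 7, 55]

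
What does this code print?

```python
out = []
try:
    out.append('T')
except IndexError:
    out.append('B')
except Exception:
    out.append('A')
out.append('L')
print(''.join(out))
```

Execution trace: 'T' (try body, no exception) → 'L' (after the try/except). Output: TL

Answer: TL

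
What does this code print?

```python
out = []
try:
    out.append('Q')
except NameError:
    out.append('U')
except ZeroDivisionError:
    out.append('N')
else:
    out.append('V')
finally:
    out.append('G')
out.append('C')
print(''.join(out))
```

Execution trace: 'Q' (try body, no exception) → 'V' (else) → 'G' (finally) → 'C' (after the try/except). Output: QVGC

Answer: QVGC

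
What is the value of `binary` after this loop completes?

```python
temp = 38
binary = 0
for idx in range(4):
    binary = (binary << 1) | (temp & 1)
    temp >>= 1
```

Reverse lowest 4 bits of 38
`binary` takes the values: 0 → 1 → 3 → 6

Answer: 6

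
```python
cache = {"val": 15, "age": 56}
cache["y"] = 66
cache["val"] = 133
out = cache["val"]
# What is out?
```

Trace:
`cache = {"val": 15, "age": 56}` → cache = {'val': 15, 'age': 56}
`cache["y"] = 66` → cache = {'val': 15, 'age': 56, 'y': 66}
`cache["val"] = 133` → cache = {'val': 133, 'age': 56, 'y': 66}
`out = cache["val"]` → out = 133
So out = 133

Answer: 133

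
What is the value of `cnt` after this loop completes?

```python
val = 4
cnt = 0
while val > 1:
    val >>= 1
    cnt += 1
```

Count right shifts until 1
`cnt` takes the values: 0 → 1 → 2

Answer: 2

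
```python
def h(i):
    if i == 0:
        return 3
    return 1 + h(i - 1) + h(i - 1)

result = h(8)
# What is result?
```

h(i) = 1 + 2·h(i-1), h(0)=3. Closed form: (3+1)·2^8 - 1 = 1023.

Answer: 1023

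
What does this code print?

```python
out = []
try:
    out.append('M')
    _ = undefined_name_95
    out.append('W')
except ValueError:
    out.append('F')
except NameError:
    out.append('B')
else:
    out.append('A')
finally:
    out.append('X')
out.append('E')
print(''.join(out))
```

Execution trace: 'M' (try body) → 'B' (except NameError) → 'X' (finally) → 'E' (after the try/except). Output: MBXE

Answer: MBXE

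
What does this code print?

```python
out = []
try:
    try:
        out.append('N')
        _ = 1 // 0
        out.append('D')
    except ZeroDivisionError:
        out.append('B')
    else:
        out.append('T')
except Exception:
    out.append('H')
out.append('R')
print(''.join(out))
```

Execution trace: 'N' (inner try body) → 'B' (inner except ZeroDivisionError) → 'R' (after the try/except). Output: NBR

Answer: NBR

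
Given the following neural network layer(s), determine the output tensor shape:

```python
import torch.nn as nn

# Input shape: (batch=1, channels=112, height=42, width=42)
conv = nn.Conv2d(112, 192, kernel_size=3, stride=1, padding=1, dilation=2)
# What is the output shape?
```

Input: (1, 112, 42, 42) -> Output: (1, 192, 40, 40)

Answer: (1, 192, 40, 40)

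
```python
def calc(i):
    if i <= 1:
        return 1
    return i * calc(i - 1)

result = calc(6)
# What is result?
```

calc(6) = 6 * 5 * 4 * 3 * 2 * 1 = 720

Answer: 720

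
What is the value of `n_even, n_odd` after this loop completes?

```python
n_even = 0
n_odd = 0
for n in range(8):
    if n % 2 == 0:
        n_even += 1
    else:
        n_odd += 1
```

Count evens and odds in range(8)
`n_even, n_odd` takes the values: (0, 0) → (1, 0) → (1, 1) → (2, 1) → (2, 2) → (3, 2) → (3, 3) → (4, 3) → (4, 4)

Answer: 4, 4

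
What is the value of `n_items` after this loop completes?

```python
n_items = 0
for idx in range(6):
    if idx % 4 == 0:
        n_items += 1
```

Count numbers divisible by 4 in range(6)
`n_items` takes the values: 0 → 1 → 2

Answer: 2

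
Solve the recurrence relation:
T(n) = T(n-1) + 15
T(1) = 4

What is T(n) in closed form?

Unrolling: T(n) = T(1) + 15·(n-1) = 4 + 15(n-1) = 15n - 11.

Answer: T(n) = 15n - 11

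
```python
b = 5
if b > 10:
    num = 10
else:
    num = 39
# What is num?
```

Trace:
`b = 5` → b = 5
`if b > 10: ...` → b > 10 is False, take else branch → num = 39
So num = 39

Answer: 39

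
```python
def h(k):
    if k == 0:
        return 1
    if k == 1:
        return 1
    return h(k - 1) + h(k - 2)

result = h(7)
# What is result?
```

Build up from base cases: h(0)=1, h(1)=1, h(2)=2, h(3)=3, h(4)=5, h(5)=8, h(6)=13, ..., h(7)=21

Answer: 21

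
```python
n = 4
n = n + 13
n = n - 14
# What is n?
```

Trace:
`n = 4` → n = 4
`n = n + 13` → n = 17
`n = n - 14` → n = 3
So n = 3

Answer: 3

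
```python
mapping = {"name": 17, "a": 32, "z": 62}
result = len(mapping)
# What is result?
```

Trace:
`mapping = {"name": 17, "a": 32, "z": 62}` → mapping = {'name': 17, 'a': 32, 'z': 62}
`result = len(mapping)` → result = 3
So result = 3

Answer: 3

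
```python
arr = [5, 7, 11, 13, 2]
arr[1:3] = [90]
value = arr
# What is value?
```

Trace:
`arr = [5, 7, 11, 13, 2]` → arr = [5, 7, 11, 13, 2]
`arr[1:3] = [90]` → arr = [5, 90, 13, 2]
`value = arr` → value = [5, 90, 13, 2]
So value = [5, 90, 13, 2]

Answer: [5, 90, 13, 2]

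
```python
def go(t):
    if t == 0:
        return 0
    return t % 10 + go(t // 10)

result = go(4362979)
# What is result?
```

Sum of digits of 4362979: 9 + 7 + 9 + 2 + 6 + 3 + 4 = 40

Answer: 40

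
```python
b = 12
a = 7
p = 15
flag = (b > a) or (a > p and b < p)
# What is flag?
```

Trace:
`b = 12` → b = 12
`a = 7` → a = 7
`p = 15` → p = 15
`flag = (b > a) or (a > p and b < p)` → flag = True
So flag = True

Answer: True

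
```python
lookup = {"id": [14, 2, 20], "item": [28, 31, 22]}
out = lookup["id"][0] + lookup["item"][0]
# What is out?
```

Trace:
`lookup = {"id": [14, 2, 20], "item": [28, 31, 22]}` → lookup = {'id': [14, 2, 20], 'item': [28, 31, 22]}
`out = lookup["id"][0] + lookup["item"][0]` → out = 42
So out = 42

Answer: 42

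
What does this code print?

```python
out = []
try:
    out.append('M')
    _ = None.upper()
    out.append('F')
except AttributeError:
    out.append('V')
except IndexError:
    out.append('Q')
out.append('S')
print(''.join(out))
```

Execution trace: 'M' (try body) → 'V' (except AttributeError) → 'S' (after the try/except). Output: MVS

Answer: MVS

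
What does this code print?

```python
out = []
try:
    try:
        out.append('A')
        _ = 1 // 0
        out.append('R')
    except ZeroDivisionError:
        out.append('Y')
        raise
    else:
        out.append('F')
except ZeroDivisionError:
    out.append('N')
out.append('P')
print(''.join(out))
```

Execution trace: 'A' (try body) → 'Y' (except ZeroDivisionError) → 'N' (outer except ZeroDivisionError) → 'P' (after the try/except). Output: AYNP

Answer: AYNP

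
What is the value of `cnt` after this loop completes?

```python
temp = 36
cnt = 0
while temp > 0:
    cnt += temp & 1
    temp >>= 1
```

Count set bits in 36 (binary: 0b100100)
`cnt` takes the values: 0 → 1 → 2

Answer: 2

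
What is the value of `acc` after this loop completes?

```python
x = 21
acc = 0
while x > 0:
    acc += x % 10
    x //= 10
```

Sum digits of 21
`acc` takes the values: 0 → 1 → 3

Answer: 3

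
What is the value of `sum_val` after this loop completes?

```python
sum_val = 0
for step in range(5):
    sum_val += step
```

Sum of 0 to 4 = 10
`sum_val` takes the values: 0 → 1 → 3 → 6 → 10

Answer: 10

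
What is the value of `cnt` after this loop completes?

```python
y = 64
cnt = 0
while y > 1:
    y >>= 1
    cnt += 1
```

Count right shifts until 1
`cnt` takes the values: 0 → 1 → 2 → 3 → 4 → 5 → 6

Answer: 6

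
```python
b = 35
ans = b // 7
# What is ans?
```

Trace:
`b = 35` → b = 35
`ans = b // 7` → ans = 5
So ans = 5

Answer: 5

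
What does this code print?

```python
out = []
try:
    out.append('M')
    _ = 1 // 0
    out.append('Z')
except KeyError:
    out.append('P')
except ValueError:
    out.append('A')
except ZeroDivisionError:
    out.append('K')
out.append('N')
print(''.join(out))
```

Execution trace: 'M' (try body) → 'K' (except ZeroDivisionError) → 'N' (after the try/except). Output: MKN

Answer: MKN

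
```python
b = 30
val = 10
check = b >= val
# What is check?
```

Trace:
`b = 30` → b = 30
`val = 10` → val = 10
`check = b >= val` → check = True
So check = True

Answer: True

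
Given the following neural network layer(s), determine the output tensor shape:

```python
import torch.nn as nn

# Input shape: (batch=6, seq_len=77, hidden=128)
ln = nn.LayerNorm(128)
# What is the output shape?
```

Input: (6, 77, 128) -> Output: (6, 77, 128)

Answer: (6, 77, 128)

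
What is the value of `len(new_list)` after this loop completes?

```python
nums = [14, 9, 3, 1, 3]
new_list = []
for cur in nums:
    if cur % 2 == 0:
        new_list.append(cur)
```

Count even numbers in [14, 9, 3, 1, 3]
`new_list` takes the values: [] → [14]
So `len(new_list)` = 1

Answer: 1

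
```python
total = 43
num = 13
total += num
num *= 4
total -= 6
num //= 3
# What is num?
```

Trace:
`total = 43` → total = 43
`num = 13` → num = 13
`total += num` → total = 56
`num *= 4` → num = 52
`total -= 6` → total = 50
`num //= 3` → num = 17
So num = 17

Answer: 17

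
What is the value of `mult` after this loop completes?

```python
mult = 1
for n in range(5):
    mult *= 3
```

3^5 = 243
`mult` takes the values: 1 → 3 → 9 → 27 → 81 → 243

Answer: 243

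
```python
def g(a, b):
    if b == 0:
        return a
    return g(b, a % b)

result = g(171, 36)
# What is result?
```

g(171, 36) -> g(36, 27) -> g(27, 9) -> g(9, 0) -> 9

Answer: 9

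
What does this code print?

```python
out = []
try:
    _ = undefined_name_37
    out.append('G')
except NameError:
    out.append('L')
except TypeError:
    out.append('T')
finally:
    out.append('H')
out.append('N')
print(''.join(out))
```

Execution trace: 'L' (except NameError) → 'H' (finally) → 'N' (after the try/except). Output: LHN

Answer: LHN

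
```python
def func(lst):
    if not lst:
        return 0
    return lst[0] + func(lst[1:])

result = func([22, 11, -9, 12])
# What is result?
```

22 + 11 + (-9) + 12 + 0 = 36

Answer: 36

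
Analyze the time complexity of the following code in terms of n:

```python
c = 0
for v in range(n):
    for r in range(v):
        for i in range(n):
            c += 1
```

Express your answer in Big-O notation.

Each loop level contributes: n × n × n. Multiplying the contributions gives O(n^3).

Answer: O(n^3)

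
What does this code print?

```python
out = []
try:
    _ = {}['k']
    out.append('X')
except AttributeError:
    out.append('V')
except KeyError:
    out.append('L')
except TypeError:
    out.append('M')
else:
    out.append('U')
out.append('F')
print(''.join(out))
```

Execution trace: 'L' (except KeyError) → 'F' (after the try/except). Output: LF

Answer: LF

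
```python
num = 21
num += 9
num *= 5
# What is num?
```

Trace:
`num = 21` → num = 21
`num += 9` → num = 30
`num *= 5` → num = 150
So num = 150

Answer: 150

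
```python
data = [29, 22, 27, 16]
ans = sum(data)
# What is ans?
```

Trace:
`data = [29, 22, 27, 16]` → data = [29, 22, 27, 16]
`ans = sum(data)` → ans = 94
So ans = 94

Answer: 94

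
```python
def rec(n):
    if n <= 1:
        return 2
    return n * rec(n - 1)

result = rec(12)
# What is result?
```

rec(12) = 12 * 11 * 10 * 9 * 8 * 7 * 6 * 5 * 4 * 3 * 2 * 2 = 958003200

Answer: 958003200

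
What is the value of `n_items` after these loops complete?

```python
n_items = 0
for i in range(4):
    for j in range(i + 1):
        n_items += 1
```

Triangle: 1 + 2 + ... + 4
`n_items` takes the values: 0 → 1 → 2 → 3 → 4 → 5 → 6 → 7 → 8 → 9 → 10

Answer: 10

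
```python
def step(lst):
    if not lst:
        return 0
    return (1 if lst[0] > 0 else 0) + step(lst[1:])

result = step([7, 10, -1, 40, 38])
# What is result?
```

Count of positive elements in [7, 10, -1, 40, 38] = 4

Answer: 4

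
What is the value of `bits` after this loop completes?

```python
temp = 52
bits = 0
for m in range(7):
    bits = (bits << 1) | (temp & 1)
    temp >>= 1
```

Reverse lowest 7 bits of 52
`bits` takes the values: 0 → 1 → 2 → 5 → 11 → 22

Answer: 22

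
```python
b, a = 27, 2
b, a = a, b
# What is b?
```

Trace:
`b, a = 27, 2` → b = 27; a = 2
`b, a = a, b` → b = 2; a = 27
So b = 2

Answer: 2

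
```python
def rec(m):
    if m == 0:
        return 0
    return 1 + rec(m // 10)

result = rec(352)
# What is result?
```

Count of digits of 352: 3

Answer: 3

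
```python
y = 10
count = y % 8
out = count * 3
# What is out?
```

Trace:
`y = 10` → y = 10
`count = y % 8` → count = 2
`out = count * 3` → out = 6
So out = 6

Answer: 6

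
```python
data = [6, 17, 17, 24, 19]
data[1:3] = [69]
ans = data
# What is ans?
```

Trace:
`data = [6, 17, 17, 24, 19]` → data = [6, 17, 17, 24, 19]
`data[1:3] = [69]` → data = [6, 69, 24, 19]
`ans = data` → ans = [6, 69, 24, 19]
So ans = [6, 69, 24, 19]

Answer: [6, 69, 24, 19]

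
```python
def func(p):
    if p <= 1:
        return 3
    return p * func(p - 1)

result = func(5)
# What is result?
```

func(5) = 5 * 4 * 3 * 2 * 3 = 360

Answer: 360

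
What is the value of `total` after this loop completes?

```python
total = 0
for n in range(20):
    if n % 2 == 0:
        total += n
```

Sum of even numbers 0 to 19
`total` takes the values: 0 → 2 → 6 → 12 → 20 → 30 → 42 → 56 → 72 → 90

Answer: 90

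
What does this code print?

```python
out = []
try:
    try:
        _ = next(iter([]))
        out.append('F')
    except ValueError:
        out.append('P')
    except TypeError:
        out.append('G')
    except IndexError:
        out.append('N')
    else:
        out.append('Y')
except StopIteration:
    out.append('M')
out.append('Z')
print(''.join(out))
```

Execution trace: 'M' (outer except StopIteration) → 'Z' (after the try/except). Output: MZ

Answer: MZ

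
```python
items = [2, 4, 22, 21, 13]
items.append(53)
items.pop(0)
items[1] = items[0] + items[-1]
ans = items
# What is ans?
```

Trace:
`items = [2, 4, 22, 21, 13]` → items = [2, 4, 22, 21, 13]
`items.append(53)` → items = [2, 4, 22, 21, 13, 53]
`items.pop(0)` → items = [4, 22, 21, 13, 53]
`items[1] = items[0] + items[-1]` → items = [4, 57, 21, 13, 53]
`ans = items` → ans = [4, 57, 21, 13, 53]
So ans = [4, 57, 21, 13, 53]

Answer: [4, 57, 21, 13, 53]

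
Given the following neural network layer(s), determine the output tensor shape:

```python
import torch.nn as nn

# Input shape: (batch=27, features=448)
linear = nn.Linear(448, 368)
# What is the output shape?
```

Input: (27, 448) -> Output: (27, 368)

Answer: (27, 368)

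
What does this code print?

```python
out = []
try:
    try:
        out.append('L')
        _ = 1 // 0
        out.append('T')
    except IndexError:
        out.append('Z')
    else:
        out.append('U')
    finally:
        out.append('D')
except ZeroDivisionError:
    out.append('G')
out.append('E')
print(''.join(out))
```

Execution trace: 'L' (try body) → 'D' (finally) → 'G' (outer except ZeroDivisionError) → 'E' (after the try/except). Output: LDGE

Answer: LDGE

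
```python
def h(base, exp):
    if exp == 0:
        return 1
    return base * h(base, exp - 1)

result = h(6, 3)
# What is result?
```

h(6, 3) = 6 * 6 * 6 = 216

Answer: 216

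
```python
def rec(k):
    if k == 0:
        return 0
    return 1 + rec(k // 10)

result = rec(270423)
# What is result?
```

Count of digits of 270423: 6

Answer: 6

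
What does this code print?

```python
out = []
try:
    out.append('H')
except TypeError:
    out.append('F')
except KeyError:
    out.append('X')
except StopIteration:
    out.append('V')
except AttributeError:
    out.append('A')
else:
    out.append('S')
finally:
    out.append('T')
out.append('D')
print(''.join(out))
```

Execution trace: 'H' (try body, no exception) → 'S' (else) → 'T' (finally) → 'D' (after the try/except). Output: HSTD

Answer: HSTD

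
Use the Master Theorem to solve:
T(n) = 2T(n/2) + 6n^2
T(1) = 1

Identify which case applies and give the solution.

a=2, b=2, f(n)=6n^2. log_2(2) = 1. Since c=2 > 1 and the regularity condition holds (2(n/2)^2 = (2/2^2)n^2 with 2/2^2 < 1), Case 3 applies: T(n) = Θ(f(n)) = O(n^2).

Answer: O(n^2) - Case 3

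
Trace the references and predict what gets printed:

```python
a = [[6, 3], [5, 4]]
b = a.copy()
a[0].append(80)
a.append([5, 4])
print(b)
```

Key concept: shallow copy with nested lists.
Step by step:
`a = [[6, 3], [5, 4]]` → a = [[6, 3], [5, 4]]
`b = a.copy()` → b = [[6, 3], [5, 4]]
`a[0].append(80)` → a = [[6, 3, 80], [5, 4]]; b = [[6, 3, 80], [5, 4]]
`a.append([5, 4])` → a = [[6, 3, 80], [5, 4], [5, 4]]
`print(b)` → prints [[6, 3, 80], [5, 4]]

Answer: [[6, 3, 80], [5, 4]]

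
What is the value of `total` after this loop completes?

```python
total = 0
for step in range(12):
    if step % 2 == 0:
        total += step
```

Sum of even numbers 0 to 11
`total` takes the values: 0 → 2 → 6 → 12 → 20 → 30

Answer: 30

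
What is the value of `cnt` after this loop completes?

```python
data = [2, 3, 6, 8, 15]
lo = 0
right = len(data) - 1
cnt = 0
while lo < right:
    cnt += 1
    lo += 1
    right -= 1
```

Iterations until pointers meet (list length 5)
`cnt` takes the values: 0 → 1 → 2

Answer: 2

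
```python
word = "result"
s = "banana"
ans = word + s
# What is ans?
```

Trace:
`word = "result"` → word = 'result'
`s = "banana"` → s = 'banana'
`ans = word + s` → ans = 'resultbanana'
So ans = 'resultbanana'

Answer: 'resultbanana'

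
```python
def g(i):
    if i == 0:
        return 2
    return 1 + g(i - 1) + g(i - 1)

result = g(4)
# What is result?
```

g(i) = 1 + 2·g(i-1), g(0)=2. Closed form: (2+1)·2^4 - 1 = 47.

Answer: 47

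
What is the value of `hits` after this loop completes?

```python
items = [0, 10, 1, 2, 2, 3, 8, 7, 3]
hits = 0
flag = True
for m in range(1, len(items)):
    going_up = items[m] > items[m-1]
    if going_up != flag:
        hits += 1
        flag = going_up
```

Count direction changes in [0, 10, 1, 2, 2, 3, 8, 7, 3]
`hits` takes the values: 0 → 1 → 2 → 3 → 4 → 5

Answer: 5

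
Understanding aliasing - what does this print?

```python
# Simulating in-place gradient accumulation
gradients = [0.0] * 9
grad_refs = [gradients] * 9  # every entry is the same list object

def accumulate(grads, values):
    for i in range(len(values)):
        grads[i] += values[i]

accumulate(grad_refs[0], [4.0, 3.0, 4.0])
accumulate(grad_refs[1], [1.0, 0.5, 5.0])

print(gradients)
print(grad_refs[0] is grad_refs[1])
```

Key concept: gradient accumulation aliasing.
Step by step:
`gradients = [0.0] * 9` → gradients = [0.0, 0.0, 0.0, 0.0, 0.0, 0.0, 0.0, 0.0, 0.0]
`grad_refs = [gradients] * 9` → grad_refs = [[0.0, 0.0, 0.0, 0.0, 0.0, 0.0, 0.0, 0.0, 0.0], [0.0, 0.0, 0.0, 0.0, 0.0, 0.0, 0.0, 0.0, 0.0], [0.0, 0.0, 0.0, 0.0, 0.0, 0.0, 0.0, 0.0, 0.0], [0.0, 0.0, 0.0, 0.0, 0.0, 0.0, 0.0, 0.0, 0.0], [0.0, 0.0, 0.0, 0.0, 0.0, 0.0, 0.0, 0.0, 0.0], [0.0, 0.0, 0.0, 0.0, 0.0, 0.0, 0.0, 0.0, 0.0], [0.0, 0.0, 0.0, 0.0, 0.0, 0.0, 0.0, 0.0, 0.0], [0.0, 0.0, 0.0, 0.0, 0.0, 0.0, 0.0, 0.0, 0.0], [0.0, 0.0, 0.0, 0.0, 0.0, 0.0, 0.0, 0.0, 0.0]]
`accumulate(grad_refs[0], [4.0, 3.0, 4.0])` → gradients = [4.0, 3.0, 4.0, 0.0, 0.0, 0.0, 0.0, 0.0, 0.0]; grad_refs = [[4.0, 3.0, 4.0, 0.0, 0.0, 0.0, 0.0, 0.0, 0.0], [4.0, 3.0, 4.0, 0.0, 0.0, 0.0, 0.0, 0.0, 0.0], [4.0, 3.0, 4.0, 0.0, 0.0, 0.0, 0.0, 0.0, 0.0], [4.0, 3.0, 4.0, 0.0, 0.0, 0.0, 0.0, 0.0, 0.0], [4.0, 3.0, 4.0, 0.0, 0.0, 0.0, 0.0, 0.0, 0.0], [4.0, 3.0, 4.0, 0.0, 0.0, 0.0, 0.0, 0.0, 0.0], [4.0, 3.0, 4.0, 0.0, 0.0, 0.0, 0.0, 0.0, 0.0], [4.0, 3.0, 4.0, 0.0, 0.0, 0.0, 0.0, 0.0, 0.0], [4.0, 3.0, 4.0, 0.0, 0.0, 0.0, 0.0, 0.0, 0.0]]
`accumulate(grad_refs[1], [1.0, 0.5, 5.0])` → gradients = [5.0, 3.5, 9.0, 0.0, 0.0, 0.0, 0.0, 0.0, 0.0]; grad_refs = [[5.0, 3.5, 9.0, 0.0, 0.0, 0.0, 0.0, 0.0, 0.0], [5.0, 3.5, 9.0, 0.0, 0.0, 0.0, 0.0, 0.0, 0.0], [5.0, 3.5, 9.0, 0.0, 0.0, 0.0, 0.0, 0.0, 0.0], [5.0, 3.5, 9.0, 0.0, 0.0, 0.0, 0.0, 0.0, 0.0], [5.0, 3.5, 9.0, 0.0, 0.0, 0.0, 0.0, 0.0, 0.0], [5.0, 3.5, 9.0, 0.0, 0.0, 0.0, 0.0, 0.0, 0.0], [5.0, 3.5, 9.0, 0.0, 0.0, 0.0, 0.0, 0.0, 0.0], [5.0, 3.5, 9.0, 0.0, 0.0, 0.0, 0.0, 0.0, 0.0], [5.0, 3.5, 9.0, 0.0, 0.0, 0.0, 0.0, 0.0, 0.0]]
`print(gradients)` → prints [5.0, 3.5, 9.0, 0.0, 0.0, 0.0, 0.0, 0.0, 0.0]
`print(grad_refs[0] is grad_refs[1])` → prints True

Answer:
[5.0, 3.5, 9.0, 0.0, 0.0, 0.0, 0.0, 0.0, 0.0]
True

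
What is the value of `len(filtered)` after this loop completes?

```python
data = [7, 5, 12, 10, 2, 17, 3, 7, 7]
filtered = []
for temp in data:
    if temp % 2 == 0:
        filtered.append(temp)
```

Count even numbers in [7, 5, 12, 10, 2, 17, 3, 7, 7]
`filtered` takes the values: [] → [12] → [12, 10] → [12, 10, 2]
So `len(filtered)` = 3

Answer: 3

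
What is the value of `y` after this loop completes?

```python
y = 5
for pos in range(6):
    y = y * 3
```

Multiply by 3, 6 times: 5 * 3^6 = 3645
`y` takes the values: 5 → 15 → 45 → 135 → 405 → 1215 → 3645

Answer: 3645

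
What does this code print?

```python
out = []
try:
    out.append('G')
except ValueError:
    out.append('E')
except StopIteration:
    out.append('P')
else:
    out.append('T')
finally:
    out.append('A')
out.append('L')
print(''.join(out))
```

Execution trace: 'G' (try body, no exception) → 'T' (else) → 'A' (finally) → 'L' (after the try/except). Output: GTAL

Answer: GTAL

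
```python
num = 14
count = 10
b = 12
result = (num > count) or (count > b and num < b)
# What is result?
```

Trace:
`num = 14` → num = 14
`count = 10` → count = 10
`b = 12` → b = 12
`result = (num > count) or (count > b and num < b)` → result = True
So result = True

Answer: True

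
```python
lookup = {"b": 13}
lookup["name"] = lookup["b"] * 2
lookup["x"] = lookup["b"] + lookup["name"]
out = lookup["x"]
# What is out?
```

Trace:
`lookup = {"b": 13}` → lookup = {'b': 13}
`lookup["name"] = lookup["b"] * 2` → lookup = {'b': 13, 'name': 26}
`lookup["x"] = lookup["b"] + lookup["name"]` → lookup = {'b': 13, 'name': 26, 'x': 39}
`out = lookup["x"]` → out = 39
So out = 39

Answer: 39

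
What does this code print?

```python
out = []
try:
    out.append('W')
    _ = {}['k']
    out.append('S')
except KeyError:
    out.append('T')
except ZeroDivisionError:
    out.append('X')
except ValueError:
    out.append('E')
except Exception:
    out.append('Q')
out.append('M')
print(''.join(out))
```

Execution trace: 'W' (try body) → 'T' (except KeyError) → 'M' (after the try/except). Output: WTM

Answer: WTM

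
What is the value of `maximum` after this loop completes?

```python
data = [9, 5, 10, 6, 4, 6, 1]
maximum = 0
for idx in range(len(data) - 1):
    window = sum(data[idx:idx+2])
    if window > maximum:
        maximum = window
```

Max sum of 2-element window in [9, 5, 10, 6, 4, 6, 1]
`maximum` takes the values: 0 → 14 → 15 → 16

Answer: 16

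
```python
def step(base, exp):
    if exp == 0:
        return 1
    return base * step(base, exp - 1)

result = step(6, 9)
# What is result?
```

step(6, 9) = 6 * 6 * 6 * 6 * 6 * 6 * 6 * 6 * 6 = 10077696

Answer: 10077696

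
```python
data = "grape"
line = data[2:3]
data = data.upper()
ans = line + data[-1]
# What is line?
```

Trace:
`data = "grape"` → data = 'grape'
`line = data[2:3]` → line = 'a'
`data = data.upper()` → data = 'GRAPE'
`ans = line + data[-1]` → ans = 'aE'
So line = 'a'

Answer: 'a'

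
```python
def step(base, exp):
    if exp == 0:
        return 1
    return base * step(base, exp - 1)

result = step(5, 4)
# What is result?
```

step(5, 4) = 5 * 5 * 5 * 5 = 625

Answer: 625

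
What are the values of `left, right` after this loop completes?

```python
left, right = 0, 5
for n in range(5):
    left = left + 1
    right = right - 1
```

left goes 0→5, right goes 5→0
`left, right` takes the values: (0, 5) → (1, 5) → (1, 4) → (2, 4) → (2, 3) → (3, 3) → (3, 2) → (4, 2) → (4, 1) → (5, 1) → (5, 0)

Answer: 5, 0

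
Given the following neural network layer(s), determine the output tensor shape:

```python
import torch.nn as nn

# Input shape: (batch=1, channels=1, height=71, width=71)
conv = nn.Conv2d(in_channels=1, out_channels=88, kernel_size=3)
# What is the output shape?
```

Input: (1, 1, 71, 71) -> Output: (1, 88, 69, 69)

Answer: (1, 88, 69, 69)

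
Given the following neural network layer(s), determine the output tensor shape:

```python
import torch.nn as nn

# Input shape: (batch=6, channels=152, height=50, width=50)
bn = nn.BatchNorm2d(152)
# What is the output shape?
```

Input: (6, 152, 50, 50) -> Output: (6, 152, 50, 50)

Answer: (6, 152, 50, 50)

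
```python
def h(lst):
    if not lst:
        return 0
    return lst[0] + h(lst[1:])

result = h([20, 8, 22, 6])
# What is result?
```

20 + 8 + 22 + 6 + 0 = 56

Answer: 56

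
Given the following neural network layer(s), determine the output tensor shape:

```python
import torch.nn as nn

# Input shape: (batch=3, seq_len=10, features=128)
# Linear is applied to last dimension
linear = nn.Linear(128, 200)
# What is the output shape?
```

Input: (3, 10, 128) -> Output: (3, 10, 200)

Answer: (3, 10, 200)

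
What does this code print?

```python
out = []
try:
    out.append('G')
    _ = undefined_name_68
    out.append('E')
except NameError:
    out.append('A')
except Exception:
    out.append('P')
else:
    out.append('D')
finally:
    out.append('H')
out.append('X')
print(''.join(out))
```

Execution trace: 'G' (try body) → 'A' (except NameError) → 'H' (finally) → 'X' (after the try/except). Output: GAHX

Answer: GAHX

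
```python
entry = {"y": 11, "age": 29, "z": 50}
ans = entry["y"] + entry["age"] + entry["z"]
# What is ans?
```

Trace:
`entry = {"y": 11, "age": 29, "z": 50}` → entry = {'y': 11, 'age': 29, 'z': 50}
`ans = entry["y"] + entry["age"] + entry["z"]` → ans = 90
So ans = 90

Answer: 90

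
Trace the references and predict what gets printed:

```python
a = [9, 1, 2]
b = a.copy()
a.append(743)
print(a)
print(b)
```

Key concept: list.copy() creates independent copy.
Step by step:
`a = [9, 1, 2]` → a = [9, 1, 2]
`b = a.copy()` → b = [9, 1, 2]
`a.append(743)` → a = [9, 1, 2, 743]
`print(a)` → prints [9, 1, 2, 743]
`print(b)` → prints [9, 1, 2]

Answer:
[9, 1, 2, 743]
[9, 1, 2]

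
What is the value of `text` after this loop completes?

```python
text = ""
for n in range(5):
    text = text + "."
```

Repeat '.' 5 times
`text` takes the values: "" → "." → ".." → "..." → "...." → "....."

Answer: "....."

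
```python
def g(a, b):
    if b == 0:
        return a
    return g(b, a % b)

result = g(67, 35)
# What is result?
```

g(67, 35) -> g(35, 32) -> g(32, 3) -> g(3, 2) -> g(2, 1) -> g(1, 0) -> 1

Answer: 1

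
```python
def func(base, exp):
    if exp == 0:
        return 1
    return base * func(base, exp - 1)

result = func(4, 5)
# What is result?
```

func(4, 5) = 4 * 4 * 4 * 4 * 4 = 1024

Answer: 1024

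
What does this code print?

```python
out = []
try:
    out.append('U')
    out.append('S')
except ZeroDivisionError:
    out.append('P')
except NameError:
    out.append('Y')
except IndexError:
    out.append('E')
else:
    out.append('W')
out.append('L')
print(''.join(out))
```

Execution trace: 'U' (try body) → 'S' (try body, no exception) → 'W' (else) → 'L' (after the try/except). Output: USWL

Answer: USWL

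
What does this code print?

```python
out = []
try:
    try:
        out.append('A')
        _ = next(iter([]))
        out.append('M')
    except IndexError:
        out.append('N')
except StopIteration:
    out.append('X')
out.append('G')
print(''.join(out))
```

Execution trace: 'A' (try body) → 'X' (outer except StopIteration) → 'G' (after the try/except). Output: AXG

Answer: AXG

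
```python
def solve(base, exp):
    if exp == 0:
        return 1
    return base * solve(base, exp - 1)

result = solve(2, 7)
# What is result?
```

solve(2, 7) = 2 * 2 * 2 * 2 * 2 * 2 * 2 = 128

Answer: 128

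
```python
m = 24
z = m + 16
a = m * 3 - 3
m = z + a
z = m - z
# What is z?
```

Trace:
`m = 24` → m = 24
`z = m + 16` → z = 40
`a = m * 3 - 3` → a = 69
`m = z + a` → m = 109
`z = m - z` → z = 69
So z = 69

Answer: 69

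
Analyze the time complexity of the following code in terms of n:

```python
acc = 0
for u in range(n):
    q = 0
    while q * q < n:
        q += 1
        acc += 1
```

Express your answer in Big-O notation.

Each loop level contributes: n × √n. Multiplying the contributions gives O(n√n).

Answer: O(n√n)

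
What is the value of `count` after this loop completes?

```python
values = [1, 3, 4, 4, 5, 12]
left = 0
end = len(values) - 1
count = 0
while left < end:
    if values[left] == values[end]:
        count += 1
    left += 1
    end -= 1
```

Count matching pairs from ends
`count` takes the values: 0 → 1

Answer: 1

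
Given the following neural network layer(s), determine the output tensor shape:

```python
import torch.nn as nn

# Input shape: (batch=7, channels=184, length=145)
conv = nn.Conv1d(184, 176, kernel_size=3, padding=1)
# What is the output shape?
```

Input: (7, 184, 145) -> Output: (7, 176, 145)

Answer: (7, 176, 145)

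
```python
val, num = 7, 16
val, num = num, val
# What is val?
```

Trace:
`val, num = 7, 16` → val = 7; num = 16
`val, num = num, val` → val = 16; num = 7
So val = 16

Answer: 16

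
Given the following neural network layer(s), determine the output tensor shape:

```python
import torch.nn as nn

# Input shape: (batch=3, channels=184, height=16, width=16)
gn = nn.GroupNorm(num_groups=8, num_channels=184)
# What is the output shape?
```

Input: (3, 184, 16, 16) -> Output: (3, 184, 16, 16)

Answer: (3, 184, 16, 16)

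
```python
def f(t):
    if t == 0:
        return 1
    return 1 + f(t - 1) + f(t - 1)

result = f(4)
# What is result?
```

f(t) = 1 + 2·f(t-1), f(0)=1. Closed form: (1+1)·2^4 - 1 = 31.

Answer: 31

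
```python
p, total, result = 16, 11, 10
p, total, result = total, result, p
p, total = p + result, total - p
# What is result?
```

Trace:
`p, total, result = 16, 11, 10` → p = 16; total = 11; result = 10
`p, total, result = total, result, p` → p = 11; total = 10; result = 16
`p, total = p + result, total - p` → p = 27; total = -1
So result = 16

Answer: 16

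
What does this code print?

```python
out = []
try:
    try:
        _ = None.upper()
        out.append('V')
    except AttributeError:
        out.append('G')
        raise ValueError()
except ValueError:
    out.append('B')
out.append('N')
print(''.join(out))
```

Execution trace: 'G' (inner except AttributeError) → 'B' (outer except ValueError) → 'N' (after the try/except). Output: GBN

Answer: GBN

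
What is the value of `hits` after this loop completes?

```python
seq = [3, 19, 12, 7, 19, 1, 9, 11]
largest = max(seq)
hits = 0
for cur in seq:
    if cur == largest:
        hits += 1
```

Count of max value 19 in [3, 19, 12, 7, 19, 1, 9, 11]
`hits` takes the values: 0 → 1 → 2

Answer: 2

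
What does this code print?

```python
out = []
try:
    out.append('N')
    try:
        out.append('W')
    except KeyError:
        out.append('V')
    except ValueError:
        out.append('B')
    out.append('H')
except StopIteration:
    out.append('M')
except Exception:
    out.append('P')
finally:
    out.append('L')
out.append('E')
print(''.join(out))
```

Execution trace: 'N' (try body) → 'W' (inner try body, no exception) → 'H' (try body, no exception) → 'L' (finally) → 'E' (after the try/except). Output: NWHLE

Answer: NWHLE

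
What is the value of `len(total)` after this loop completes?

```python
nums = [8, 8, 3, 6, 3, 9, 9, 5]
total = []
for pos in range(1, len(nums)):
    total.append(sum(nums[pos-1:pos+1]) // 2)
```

Number of 2-element averages
`total` takes the values: [] → [8] → [8, 5] → [8, 5, 4] → [8, 5, 4, 4] → [8, 5, 4, 4, 6] → [8, 5, 4, 4, 6, 9] → [8, 5, 4, 4, 6, 9, 7]
So `len(total)` = 7

Answer: 7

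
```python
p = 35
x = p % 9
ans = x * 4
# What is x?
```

Trace:
`p = 35` → p = 35
`x = p % 9` → x = 8
`ans = x * 4` → ans = 32
So x = 8

Answer: 8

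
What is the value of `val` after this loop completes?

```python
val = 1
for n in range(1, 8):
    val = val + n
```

Start at 1, add 1 through 7
`val` takes the values: 1 → 2 → 4 → 7 → 11 → 16 → 22 → 29

Answer: 29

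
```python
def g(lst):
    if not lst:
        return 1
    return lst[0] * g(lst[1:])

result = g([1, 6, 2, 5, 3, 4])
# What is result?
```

Product over [1, 6, 2, 5, 3, 4] = 1 * 6 * 2 * 5 * 3 * 4 = 720

Answer: 720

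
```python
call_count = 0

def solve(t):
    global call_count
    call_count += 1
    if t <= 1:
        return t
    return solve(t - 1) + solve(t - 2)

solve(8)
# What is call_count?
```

Calls(t) = 1 + Calls(t-1) + Calls(t-2); Calls(0)=Calls(1)=1. For t=8 this gives 67.

Answer: 67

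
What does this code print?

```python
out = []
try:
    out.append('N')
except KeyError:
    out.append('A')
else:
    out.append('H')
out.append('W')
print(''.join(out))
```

Execution trace: 'N' (try body, no exception) → 'H' (else) → 'W' (after the try/except). Output: NHW

Answer: NHW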